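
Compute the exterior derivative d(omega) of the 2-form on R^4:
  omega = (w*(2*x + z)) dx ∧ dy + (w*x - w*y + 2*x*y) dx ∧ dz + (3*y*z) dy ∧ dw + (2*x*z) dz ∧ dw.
d(omega) = (2*w - 2*x) dx ∧ dy ∧ dz + (2*x + z) dx ∧ dy ∧ dw + (x - y + 2*z) dx ∧ dz ∧ dw + (-3*y) dy ∧ dz ∧ dw

For a 2-form omega = sum_{i<j} g_{ij} dx_i ∧ dx_j, the exterior derivative is
  d(omega) = sum_{i<j} d(g_{ij}) ∧ dx_i ∧ dx_j = sum_{i<j, k} (∂g_{ij}/∂x_k) dx_k ∧ dx_i ∧ dx_j.
Expand each term, using dx_k ∧ dx_i ∧ dx_j = sgn(permutation) dx_{(a)} ∧ dx_{(b)} ∧ dx_{(c)} with (a < b < c) sorted:
  d(w*(2*x + z)) includes (∂/∂z)(w*(2*x + z)) dz = (w) dz, which multiplied by dx ∧ dy gives (w) dx ∧ dy ∧ dz
  d(w*(2*x + z)) includes (∂/∂w)(w*(2*x + z)) dw = (2*x + z) dw, which multiplied by dx ∧ dy gives (2*x + z) dx ∧ dy ∧ dw
  d(w*x - w*y + 2*x*y) includes (∂/∂y)(w*x - w*y + 2*x*y) dy = (-w + 2*x) dy, which multiplied by dx ∧ dz gives (w - 2*x) dx ∧ dy ∧ dz
  d(w*x - w*y + 2*x*y) includes (∂/∂w)(w*x - w*y + 2*x*y) dw = (x - y) dw, which multiplied by dx ∧ dz gives (x - y) dx ∧ dz ∧ dw
  d(3*y*z) includes (∂/∂z)(3*y*z) dz = (3*y) dz, which multiplied by dy ∧ dw gives (-3*y) dy ∧ dz ∧ dw
  d(2*x*z) includes (∂/∂x)(2*x*z) dx = (2*z) dx, which multiplied by dz ∧ dw gives (2*z) dx ∧ dz ∧ dw
Collecting like 3-forms: d(omega) = (2*w - 2*x) dx ∧ dy ∧ dz + (2*x + z) dx ∧ dy ∧ dw + (x - y + 2*z) dx ∧ dz ∧ dw + (-3*y) dy ∧ dz ∧ dw.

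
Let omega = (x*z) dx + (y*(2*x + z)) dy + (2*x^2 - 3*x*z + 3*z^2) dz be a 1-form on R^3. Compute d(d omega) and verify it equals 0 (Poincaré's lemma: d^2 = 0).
d(d omega) = 0

Step 1: d omega = sum_{i<j} (∂f_j/∂x_i - ∂f_i/∂x_j) dx_i ∧ dx_j:
  coeff of dx ∧ dy: 2*y
  coeff of dx ∧ dz: 3*x - 3*z
  coeff of dy ∧ dz: -y
Step 2: Apply d again to each 2-form coefficient. The only possible 3-form in R^3 is dx ∧ dy ∧ dz, with coefficient
  ∂(coeff of dy∧dz)/∂x - ∂(coeff of dx∧dz)/∂y + ∂(coeff of dx∧dy)/∂z
  = ∂/∂x (-y) - ∂/∂y (3*x - 3*z) + ∂/∂z (2*y).
Each of these terms simplifies to sums of mixed partials that cancel in pairs. The result is 0 (by equality of mixed partials for smooth functions — Schwarz / Clairaut).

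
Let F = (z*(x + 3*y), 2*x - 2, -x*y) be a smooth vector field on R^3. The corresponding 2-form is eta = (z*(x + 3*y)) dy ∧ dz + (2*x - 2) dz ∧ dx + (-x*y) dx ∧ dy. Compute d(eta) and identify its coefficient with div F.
d(eta) = (z) dx ∧ dy ∧ dz; div F = z

For a 2-form in R^3 of the form above, applying d gives a 3-form with coefficient ∂P/∂x + ∂Q/∂y + ∂R/∂z:
  ∂P/∂x = z
  ∂Q/∂y = 0
  ∂R/∂z = 0
Sum = z, which is exactly div F.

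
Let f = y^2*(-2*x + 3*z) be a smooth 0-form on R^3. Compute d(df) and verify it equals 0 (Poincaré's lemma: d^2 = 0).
d(df) = 0

Step 1: df = sum_i (∂f/∂x_i) dx_i = (-2*y^2) dx + (2*y*(-2*x + 3*z)) dy + (3*y^2) dz.
Step 2: Apply d again. Using the 1-form formula, the coefficient of dx ∧ dy in d(df) is ∂^2 f/∂x ∂y - ∂^2 f/∂y ∂x = (-4*y) - (-4*y) = 0 (equality of mixed partials for smooth f).
Similarly for dx ∧ dz and dy ∧ dz — all coefficients vanish. So d(df) = 0.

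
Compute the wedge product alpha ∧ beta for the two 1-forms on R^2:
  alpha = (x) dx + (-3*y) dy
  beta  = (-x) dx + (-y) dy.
alpha ∧ beta = (-4*x*y) dx ∧ dy

Distribute the wedge, using dx_i ∧ dx_j = -dx_j ∧ dx_i and dx_i ∧ dx_i = 0. For each pair (i, j) with i < j, the coefficient of dx_i ∧ dx_j in alpha ∧ beta is (alpha_i * beta_j - alpha_j * beta_i). Collecting: alpha ∧ beta = (-4*x*y) dx ∧ dy.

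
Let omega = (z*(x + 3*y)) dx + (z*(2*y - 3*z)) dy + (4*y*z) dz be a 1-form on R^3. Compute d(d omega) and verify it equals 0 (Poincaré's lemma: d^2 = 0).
d(d omega) = 0

Step 1: d omega = sum_{i<j} (∂f_j/∂x_i - ∂f_i/∂x_j) dx_i ∧ dx_j:
  coeff of dx ∧ dy: -3*z
  coeff of dx ∧ dz: -x - 3*y
  coeff of dy ∧ dz: -2*y + 10*z
Step 2: Apply d again to each 2-form coefficient. The only possible 3-form in R^3 is dx ∧ dy ∧ dz, with coefficient
  ∂(coeff of dy∧dz)/∂x - ∂(coeff of dx∧dz)/∂y + ∂(coeff of dx∧dy)/∂z
  = ∂/∂x (-2*y + 10*z) - ∂/∂y (-x - 3*y) + ∂/∂z (-3*z).
Each of these terms simplifies to sums of mixed partials that cancel in pairs. The result is 0 (by equality of mixed partials for smooth functions — Schwarz / Clairaut).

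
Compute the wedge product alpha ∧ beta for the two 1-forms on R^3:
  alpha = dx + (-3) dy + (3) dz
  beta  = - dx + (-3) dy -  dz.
alpha ∧ beta = (-6) dx ∧ dy + (2) dx ∧ dz + (12) dy ∧ dz

Distribute the wedge, using dx_i ∧ dx_j = -dx_j ∧ dx_i and dx_i ∧ dx_i = 0. For each pair (i, j) with i < j, the coefficient of dx_i ∧ dx_j in alpha ∧ beta is (alpha_i * beta_j - alpha_j * beta_i). Collecting: alpha ∧ beta = (-6) dx ∧ dy + (2) dx ∧ dz + (12) dy ∧ dz.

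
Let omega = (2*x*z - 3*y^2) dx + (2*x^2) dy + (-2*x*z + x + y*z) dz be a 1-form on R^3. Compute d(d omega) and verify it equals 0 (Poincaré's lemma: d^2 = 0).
d(d omega) = 0

Step 1: d omega = sum_{i<j} (∂f_j/∂x_i - ∂f_i/∂x_j) dx_i ∧ dx_j:
  coeff of dx ∧ dy: 4*x + 6*y
  coeff of dx ∧ dz: -2*x - 2*z + 1
  coeff of dy ∧ dz: z
Step 2: Apply d again to each 2-form coefficient. The only possible 3-form in R^3 is dx ∧ dy ∧ dz, with coefficient
  ∂(coeff of dy∧dz)/∂x - ∂(coeff of dx∧dz)/∂y + ∂(coeff of dx∧dy)/∂z
  = ∂/∂x (z) - ∂/∂y (-2*x - 2*z + 1) + ∂/∂z (4*x + 6*y).
Each of these terms simplifies to sums of mixed partials that cancel in pairs. The result is 0 (by equality of mixed partials for smooth functions — Schwarz / Clairaut).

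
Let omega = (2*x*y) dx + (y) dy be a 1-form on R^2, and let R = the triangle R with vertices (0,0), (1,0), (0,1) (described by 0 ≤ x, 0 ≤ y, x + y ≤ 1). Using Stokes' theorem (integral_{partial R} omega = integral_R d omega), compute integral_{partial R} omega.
integral_(partial R) omega = -1/3

Stokes: integral_partial_R omega = integral_R d omega with d omega = (∂Q/∂x - ∂P/∂y) dx ∧ dy.
  ∂Q/∂x = 0
  ∂P/∂y = 2*x
  integrand = ∂Q/∂x - ∂P/∂y = -2*x.
Integrating over R: integral_0^1 integral_0^{1-x} (-2*x) dy dx = -1/3.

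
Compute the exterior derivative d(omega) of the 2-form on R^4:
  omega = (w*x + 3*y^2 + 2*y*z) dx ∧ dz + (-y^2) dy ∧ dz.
d(omega) = (-6*y - 2*z) dx ∧ dy ∧ dz + (x) dx ∧ dz ∧ dw

For a 2-form omega = sum_{i<j} g_{ij} dx_i ∧ dx_j, the exterior derivative is
  d(omega) = sum_{i<j} d(g_{ij}) ∧ dx_i ∧ dx_j = sum_{i<j, k} (∂g_{ij}/∂x_k) dx_k ∧ dx_i ∧ dx_j.
Expand each term, using dx_k ∧ dx_i ∧ dx_j = sgn(permutation) dx_{(a)} ∧ dx_{(b)} ∧ dx_{(c)} with (a < b < c) sorted:
  d(w*x + 3*y^2 + 2*y*z) includes (∂/∂y)(w*x + 3*y^2 + 2*y*z) dy = (6*y + 2*z) dy, which multiplied by dx ∧ dz gives (-6*y - 2*z) dx ∧ dy ∧ dz
  d(w*x + 3*y^2 + 2*y*z) includes (∂/∂w)(w*x + 3*y^2 + 2*y*z) dw = (x) dw, which multiplied by dx ∧ dz gives (x) dx ∧ dz ∧ dw
Collecting like 3-forms: d(omega) = (-6*y - 2*z) dx ∧ dy ∧ dz + (x) dx ∧ dz ∧ dw.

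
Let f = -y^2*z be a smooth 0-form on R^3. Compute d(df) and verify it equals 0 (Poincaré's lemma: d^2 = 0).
d(df) = 0

Step 1: df = sum_i (∂f/∂x_i) dx_i = (0) dx + (-2*y*z) dy + (-y^2) dz.
Step 2: Apply d again. Using the 1-form formula, the coefficient of dx ∧ dy in d(df) is ∂^2 f/∂x ∂y - ∂^2 f/∂y ∂x = (0) - (0) = 0 (equality of mixed partials for smooth f).
Similarly for dx ∧ dz and dy ∧ dz — all coefficients vanish. So d(df) = 0.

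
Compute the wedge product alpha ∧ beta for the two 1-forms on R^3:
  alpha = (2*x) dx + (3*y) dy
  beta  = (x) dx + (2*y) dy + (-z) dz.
alpha ∧ beta = (x*y) dx ∧ dy + (-2*x*z) dx ∧ dz + (-3*y*z) dy ∧ dz

Distribute the wedge, using dx_i ∧ dx_j = -dx_j ∧ dx_i and dx_i ∧ dx_i = 0. For each pair (i, j) with i < j, the coefficient of dx_i ∧ dx_j in alpha ∧ beta is (alpha_i * beta_j - alpha_j * beta_i). Collecting: alpha ∧ beta = (x*y) dx ∧ dy + (-2*x*z) dx ∧ dz + (-3*y*z) dy ∧ dz.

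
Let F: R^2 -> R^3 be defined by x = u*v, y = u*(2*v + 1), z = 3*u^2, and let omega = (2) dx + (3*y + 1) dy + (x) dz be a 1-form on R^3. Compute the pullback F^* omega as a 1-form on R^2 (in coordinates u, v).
F^* omega = (6*u^2*v + 12*u*v^2 + 12*u*v + 3*u + 4*v + 1) du + (2*u*(6*u*v + 3*u + 2)) dv

Using F^*(f dg) = (f ∘ F) d(g ∘ F), substitute each coordinate x_i by F_i(u, v) in f_i, and replace dx_i by d F_i = (∂F_i/∂u) du + (∂F_i/∂v) dv.
  For the x component: f_1(F) = 2; d F_1 = (v) du + (u) dv
  For the y component: f_2(F) = 6*u*v + 3*u + 1; d F_2 = (2*v + 1) du + (2*u) dv
  For the z component: f_3(F) = u*v; d F_3 = (6*u) du + (0) dv
Combining and collecting du, dv coefficients:
  coeff of du: 6*u^2*v + 12*u*v^2 + 12*u*v + 3*u + 4*v + 1
  coeff of dv: 2*u*(6*u*v + 3*u + 2)
F^* omega = (6*u^2*v + 12*u*v^2 + 12*u*v + 3*u + 4*v + 1) du + (2*u*(6*u*v + 3*u + 2)) dv.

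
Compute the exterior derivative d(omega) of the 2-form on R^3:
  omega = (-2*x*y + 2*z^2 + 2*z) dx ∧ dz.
d(omega) = (2*x) dx ∧ dy ∧ dz

For a 2-form omega = sum_{i<j} g_{ij} dx_i ∧ dx_j, the exterior derivative is
  d(omega) = sum_{i<j} d(g_{ij}) ∧ dx_i ∧ dx_j = sum_{i<j, k} (∂g_{ij}/∂x_k) dx_k ∧ dx_i ∧ dx_j.
Expand each term, using dx_k ∧ dx_i ∧ dx_j = sgn(permutation) dx_{(a)} ∧ dx_{(b)} ∧ dx_{(c)} with (a < b < c) sorted:
  d(-2*x*y + 2*z^2 + 2*z) includes (∂/∂y)(-2*x*y + 2*z^2 + 2*z) dy = (-2*x) dy, which multiplied by dx ∧ dz gives (2*x) dx ∧ dy ∧ dz
Collecting like 3-forms: d(omega) = (2*x) dx ∧ dy ∧ dz.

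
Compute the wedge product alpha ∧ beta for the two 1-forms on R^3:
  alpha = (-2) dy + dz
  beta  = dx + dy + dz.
alpha ∧ beta = (2) dx ∧ dy + (-3) dy ∧ dz + (-1) dx ∧ dz

Distribute the wedge, using dx_i ∧ dx_j = -dx_j ∧ dx_i and dx_i ∧ dx_i = 0. For each pair (i, j) with i < j, the coefficient of dx_i ∧ dx_j in alpha ∧ beta is (alpha_i * beta_j - alpha_j * beta_i). Collecting: alpha ∧ beta = (2) dx ∧ dy + (-3) dy ∧ dz + (-1) dx ∧ dz.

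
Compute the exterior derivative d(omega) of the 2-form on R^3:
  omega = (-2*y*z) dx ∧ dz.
d(omega) = (2*z) dx ∧ dy ∧ dz

For a 2-form omega = sum_{i<j} g_{ij} dx_i ∧ dx_j, the exterior derivative is
  d(omega) = sum_{i<j} d(g_{ij}) ∧ dx_i ∧ dx_j = sum_{i<j, k} (∂g_{ij}/∂x_k) dx_k ∧ dx_i ∧ dx_j.
Expand each term, using dx_k ∧ dx_i ∧ dx_j = sgn(permutation) dx_{(a)} ∧ dx_{(b)} ∧ dx_{(c)} with (a < b < c) sorted:
  d(-2*y*z) includes (∂/∂y)(-2*y*z) dy = (-2*z) dy, which multiplied by dx ∧ dz gives (2*z) dx ∧ dy ∧ dz
Collecting like 3-forms: d(omega) = (2*z) dx ∧ dy ∧ dz.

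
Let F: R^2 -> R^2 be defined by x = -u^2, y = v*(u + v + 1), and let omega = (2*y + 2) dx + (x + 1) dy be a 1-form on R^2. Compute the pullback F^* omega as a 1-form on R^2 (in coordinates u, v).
F^* omega = (-5*u^2*v - 4*u*v^2 - 4*u*v - 4*u + v) du + (-u^3 - 2*u^2*v - u^2 + u + 2*v + 1) dv

Using F^*(f dg) = (f ∘ F) d(g ∘ F), substitute each coordinate x_i by F_i(u, v) in f_i, and replace dx_i by d F_i = (∂F_i/∂u) du + (∂F_i/∂v) dv.
  For the x component: f_1(F) = 2*u*v + 2*v^2 + 2*v + 2; d F_1 = (-2*u) du + (0) dv
  For the y component: f_2(F) = 1 - u^2; d F_2 = (v) du + (u + 2*v + 1) dv
Combining and collecting du, dv coefficients:
  coeff of du: -5*u^2*v - 4*u*v^2 - 4*u*v - 4*u + v
  coeff of dv: -u^3 - 2*u^2*v - u^2 + u + 2*v + 1
F^* omega = (-5*u^2*v - 4*u*v^2 - 4*u*v - 4*u + v) du + (-u^3 - 2*u^2*v - u^2 + u + 2*v + 1) dv.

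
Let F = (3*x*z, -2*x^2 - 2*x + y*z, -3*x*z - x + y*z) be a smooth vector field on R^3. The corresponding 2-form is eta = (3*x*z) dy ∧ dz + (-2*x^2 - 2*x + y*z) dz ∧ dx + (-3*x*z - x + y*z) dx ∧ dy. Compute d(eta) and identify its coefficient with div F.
d(eta) = (-3*x + y + 4*z) dx ∧ dy ∧ dz; div F = -3*x + y + 4*z

For a 2-form in R^3 of the form above, applying d gives a 3-form with coefficient ∂P/∂x + ∂Q/∂y + ∂R/∂z:
  ∂P/∂x = 3*z
  ∂Q/∂y = z
  ∂R/∂z = -3*x + y
Sum = -3*x + y + 4*z, which is exactly div F.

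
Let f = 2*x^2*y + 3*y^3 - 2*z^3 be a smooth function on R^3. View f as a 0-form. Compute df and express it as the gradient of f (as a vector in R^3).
df = (4*x*y) dx + (2*x^2 + 9*y^2) dy + (-6*z^2) dz; grad f = (4*x*y, 2*x^2 + 9*y^2, -6*z^2)

For a 0-form f, d f = (∂f/∂x) dx + (∂f/∂y) dy + (∂f/∂z) dz. The components of the vector representation are exactly the entries of grad f in Cartesian coordinates:
  ∂f/∂x = 4*x*y
  ∂f/∂y = 2*x^2 + 9*y^2
  ∂f/∂z = -6*z^2.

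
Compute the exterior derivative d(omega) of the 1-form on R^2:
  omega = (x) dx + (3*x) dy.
d(omega) = (3) dx ∧ dy

For a 1-form omega = sum_i f_i dx_i, the exterior derivative is
  d(omega) = sum_{i < j} (∂f_j/∂x_i - ∂f_i/∂x_j) dx_i ∧ dx_j.
  coefficient of dx ∧ dy: ∂f_2/∂x - ∂f_1/∂y = ∂(3*x)/∂x - ∂(x)/∂y = 3
Assembling: d(omega) = (3) dx ∧ dy.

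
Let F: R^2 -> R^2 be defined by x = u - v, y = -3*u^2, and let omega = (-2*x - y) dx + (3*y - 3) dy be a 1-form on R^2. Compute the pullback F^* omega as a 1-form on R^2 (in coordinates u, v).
F^* omega = (54*u^3 + 3*u^2 + 16*u + 2*v) du + (-3*u^2 + 2*u - 2*v) dv

Using F^*(f dg) = (f ∘ F) d(g ∘ F), substitute each coordinate x_i by F_i(u, v) in f_i, and replace dx_i by d F_i = (∂F_i/∂u) du + (∂F_i/∂v) dv.
  For the x component: f_1(F) = 3*u^2 - 2*u + 2*v; d F_1 = (1) du + (-1) dv
  For the y component: f_2(F) = -9*u^2 - 3; d F_2 = (-6*u) du + (0) dv
Combining and collecting du, dv coefficients:
  coeff of du: 54*u^3 + 3*u^2 + 16*u + 2*v
  coeff of dv: -3*u^2 + 2*u - 2*v
F^* omega = (54*u^3 + 3*u^2 + 16*u + 2*v) du + (-3*u^2 + 2*u - 2*v) dv.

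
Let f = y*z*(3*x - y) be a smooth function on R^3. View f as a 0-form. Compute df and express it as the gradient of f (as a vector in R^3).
df = (3*y*z) dx + (z*(3*x - 2*y)) dy + (y*(3*x - y)) dz; grad f = (3*y*z, z*(3*x - 2*y), y*(3*x - y))

For a 0-form f, d f = (∂f/∂x) dx + (∂f/∂y) dy + (∂f/∂z) dz. The components of the vector representation are exactly the entries of grad f in Cartesian coordinates:
  ∂f/∂x = 3*y*z
  ∂f/∂y = z*(3*x - 2*y)
  ∂f/∂z = y*(3*x - y).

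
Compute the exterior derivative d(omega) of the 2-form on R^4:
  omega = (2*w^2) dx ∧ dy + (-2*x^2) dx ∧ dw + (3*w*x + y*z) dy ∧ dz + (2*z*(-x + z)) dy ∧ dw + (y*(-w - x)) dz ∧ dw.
d(omega) = (4*w - 2*z) dx ∧ dy ∧ dw + (3*w) dx ∧ dy ∧ dz + (-w + 4*x - 4*z) dy ∧ dz ∧ dw + (-y) dx ∧ dz ∧ dw

For a 2-form omega = sum_{i<j} g_{ij} dx_i ∧ dx_j, the exterior derivative is
  d(omega) = sum_{i<j} d(g_{ij}) ∧ dx_i ∧ dx_j = sum_{i<j, k} (∂g_{ij}/∂x_k) dx_k ∧ dx_i ∧ dx_j.
Expand each term, using dx_k ∧ dx_i ∧ dx_j = sgn(permutation) dx_{(a)} ∧ dx_{(b)} ∧ dx_{(c)} with (a < b < c) sorted:
  d(2*w^2) includes (∂/∂w)(2*w^2) dw = (4*w) dw, which multiplied by dx ∧ dy gives (4*w) dx ∧ dy ∧ dw
  d(3*w*x + y*z) includes (∂/∂x)(3*w*x + y*z) dx = (3*w) dx, which multiplied by dy ∧ dz gives (3*w) dx ∧ dy ∧ dz
  d(3*w*x + y*z) includes (∂/∂w)(3*w*x + y*z) dw = (3*x) dw, which multiplied by dy ∧ dz gives (3*x) dy ∧ dz ∧ dw
  d(2*z*(-x + z)) includes (∂/∂x)(2*z*(-x + z)) dx = (-2*z) dx, which multiplied by dy ∧ dw gives (-2*z) dx ∧ dy ∧ dw
  d(2*z*(-x + z)) includes (∂/∂z)(2*z*(-x + z)) dz = (-2*x + 4*z) dz, which multiplied by dy ∧ dw gives (2*x - 4*z) dy ∧ dz ∧ dw
  d(y*(-w - x)) includes (∂/∂x)(y*(-w - x)) dx = (-y) dx, which multiplied by dz ∧ dw gives (-y) dx ∧ dz ∧ dw
  d(y*(-w - x)) includes (∂/∂y)(y*(-w - x)) dy = (-w - x) dy, which multiplied by dz ∧ dw gives (-w - x) dy ∧ dz ∧ dw
Collecting like 3-forms: d(omega) = (4*w - 2*z) dx ∧ dy ∧ dw + (3*w) dx ∧ dy ∧ dz + (-w + 4*x - 4*z) dy ∧ dz ∧ dw + (-y) dx ∧ dz ∧ dw.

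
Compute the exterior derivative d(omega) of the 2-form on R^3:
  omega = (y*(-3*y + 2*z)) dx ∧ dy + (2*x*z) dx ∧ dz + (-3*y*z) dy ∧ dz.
d(omega) = (2*y) dx ∧ dy ∧ dz

For a 2-form omega = sum_{i<j} g_{ij} dx_i ∧ dx_j, the exterior derivative is
  d(omega) = sum_{i<j} d(g_{ij}) ∧ dx_i ∧ dx_j = sum_{i<j, k} (∂g_{ij}/∂x_k) dx_k ∧ dx_i ∧ dx_j.
Expand each term, using dx_k ∧ dx_i ∧ dx_j = sgn(permutation) dx_{(a)} ∧ dx_{(b)} ∧ dx_{(c)} with (a < b < c) sorted:
  d(y*(-3*y + 2*z)) includes (∂/∂z)(y*(-3*y + 2*z)) dz = (2*y) dz, which multiplied by dx ∧ dy gives (2*y) dx ∧ dy ∧ dz
Collecting like 3-forms: d(omega) = (2*y) dx ∧ dy ∧ dz.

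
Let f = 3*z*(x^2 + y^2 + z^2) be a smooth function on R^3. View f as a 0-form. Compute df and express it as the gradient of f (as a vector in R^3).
df = (6*x*z) dx + (6*y*z) dy + (3*x^2 + 3*y^2 + 9*z^2) dz; grad f = (6*x*z, 6*y*z, 3*x^2 + 3*y^2 + 9*z^2)

For a 0-form f, d f = (∂f/∂x) dx + (∂f/∂y) dy + (∂f/∂z) dz. The components of the vector representation are exactly the entries of grad f in Cartesian coordinates:
  ∂f/∂x = 6*x*z
  ∂f/∂y = 6*y*z
  ∂f/∂z = 3*x^2 + 3*y^2 + 9*z^2.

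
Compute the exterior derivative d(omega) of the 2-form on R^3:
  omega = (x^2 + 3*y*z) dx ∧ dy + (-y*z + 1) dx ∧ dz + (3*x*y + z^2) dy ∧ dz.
d(omega) = (6*y + z) dx ∧ dy ∧ dz

For a 2-form omega = sum_{i<j} g_{ij} dx_i ∧ dx_j, the exterior derivative is
  d(omega) = sum_{i<j} d(g_{ij}) ∧ dx_i ∧ dx_j = sum_{i<j, k} (∂g_{ij}/∂x_k) dx_k ∧ dx_i ∧ dx_j.
Expand each term, using dx_k ∧ dx_i ∧ dx_j = sgn(permutation) dx_{(a)} ∧ dx_{(b)} ∧ dx_{(c)} with (a < b < c) sorted:
  d(x^2 + 3*y*z) includes (∂/∂z)(x^2 + 3*y*z) dz = (3*y) dz, which multiplied by dx ∧ dy gives (3*y) dx ∧ dy ∧ dz
  d(-y*z + 1) includes (∂/∂y)(-y*z + 1) dy = (-z) dy, which multiplied by dx ∧ dz gives (z) dx ∧ dy ∧ dz
  d(3*x*y + z^2) includes (∂/∂x)(3*x*y + z^2) dx = (3*y) dx, which multiplied by dy ∧ dz gives (3*y) dx ∧ dy ∧ dz
Collecting like 3-forms: d(omega) = (6*y + z) dx ∧ dy ∧ dz.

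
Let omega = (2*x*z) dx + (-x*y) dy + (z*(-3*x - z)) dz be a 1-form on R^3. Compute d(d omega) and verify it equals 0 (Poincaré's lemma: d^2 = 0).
d(d omega) = 0

Step 1: d omega = sum_{i<j} (∂f_j/∂x_i - ∂f_i/∂x_j) dx_i ∧ dx_j:
  coeff of dx ∧ dy: -y
  coeff of dx ∧ dz: -2*x - 3*z
  coeff of dy ∧ dz: 0
Step 2: Apply d again to each 2-form coefficient. The only possible 3-form in R^3 is dx ∧ dy ∧ dz, with coefficient
  ∂(coeff of dy∧dz)/∂x - ∂(coeff of dx∧dz)/∂y + ∂(coeff of dx∧dy)/∂z
  = ∂/∂x (0) - ∂/∂y (-2*x - 3*z) + ∂/∂z (-y).
Each of these terms simplifies to sums of mixed partials that cancel in pairs. The result is 0 (by equality of mixed partials for smooth functions — Schwarz / Clairaut).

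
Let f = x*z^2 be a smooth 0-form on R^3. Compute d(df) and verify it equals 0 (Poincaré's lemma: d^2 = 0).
d(df) = 0

Step 1: df = sum_i (∂f/∂x_i) dx_i = (z^2) dx + (0) dy + (2*x*z) dz.
Step 2: Apply d again. Using the 1-form formula, the coefficient of dx ∧ dy in d(df) is ∂^2 f/∂x ∂y - ∂^2 f/∂y ∂x = (0) - (0) = 0 (equality of mixed partials for smooth f).
Similarly for dx ∧ dz and dy ∧ dz — all coefficients vanish. So d(df) = 0.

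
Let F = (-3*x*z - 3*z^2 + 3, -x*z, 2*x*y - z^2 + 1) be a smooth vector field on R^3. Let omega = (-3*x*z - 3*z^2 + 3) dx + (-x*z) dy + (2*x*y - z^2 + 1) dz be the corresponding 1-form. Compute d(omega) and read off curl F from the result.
d(omega) = (3*x) dy ∧ dz + (-3*x - 2*y - 6*z) dz ∧ dx + (-z) dx ∧ dy; curl F = (3*x, -3*x - 2*y - 6*z, -z)

d omega = sum_{i<j} (∂f_j/∂x_i - ∂f_i/∂x_j) dx_i ∧ dx_j. Under the identification (dy ∧ dz, dz ∧ dx, dx ∧ dy) ↔ (e_x, e_y, e_z), the coefficients are exactly the components of curl F. Compute:
  ∂R/∂y - ∂Q/∂z = (2*x) - (-x) = 3*x
  ∂P/∂z - ∂R/∂x = (-3*x - 6*z) - (2*y) = -3*x - 2*y - 6*z
  ∂Q/∂x - ∂P/∂y = (-z) - (0) = -z.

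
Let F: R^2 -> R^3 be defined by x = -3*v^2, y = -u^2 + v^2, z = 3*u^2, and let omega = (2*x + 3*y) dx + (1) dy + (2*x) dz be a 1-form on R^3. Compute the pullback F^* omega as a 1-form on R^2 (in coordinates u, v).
F^* omega = (2*u*(-18*v^2 - 1)) du + (2*v*(9*u^2 + 9*v^2 + 1)) dv

Using F^*(f dg) = (f ∘ F) d(g ∘ F), substitute each coordinate x_i by F_i(u, v) in f_i, and replace dx_i by d F_i = (∂F_i/∂u) du + (∂F_i/∂v) dv.
  For the x component: f_1(F) = -3*u^2 - 3*v^2; d F_1 = (0) du + (-6*v) dv
  For the y component: f_2(F) = 1; d F_2 = (-2*u) du + (2*v) dv
  For the z component: f_3(F) = -6*v^2; d F_3 = (6*u) du + (0) dv
Combining and collecting du, dv coefficients:
  coeff of du: 2*u*(-18*v^2 - 1)
  coeff of dv: 2*v*(9*u^2 + 9*v^2 + 1)
F^* omega = (2*u*(-18*v^2 - 1)) du + (2*v*(9*u^2 + 9*v^2 + 1)) dv.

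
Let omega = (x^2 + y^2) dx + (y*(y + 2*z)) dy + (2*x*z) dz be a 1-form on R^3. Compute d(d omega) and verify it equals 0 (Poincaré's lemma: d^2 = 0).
d(d omega) = 0

Step 1: d omega = sum_{i<j} (∂f_j/∂x_i - ∂f_i/∂x_j) dx_i ∧ dx_j:
  coeff of dx ∧ dy: -2*y
  coeff of dx ∧ dz: 2*z
  coeff of dy ∧ dz: -2*y
Step 2: Apply d again to each 2-form coefficient. The only possible 3-form in R^3 is dx ∧ dy ∧ dz, with coefficient
  ∂(coeff of dy∧dz)/∂x - ∂(coeff of dx∧dz)/∂y + ∂(coeff of dx∧dy)/∂z
  = ∂/∂x (-2*y) - ∂/∂y (2*z) + ∂/∂z (-2*y).
Each of these terms simplifies to sums of mixed partials that cancel in pairs. The result is 0 (by equality of mixed partials for smooth functions — Schwarz / Clairaut).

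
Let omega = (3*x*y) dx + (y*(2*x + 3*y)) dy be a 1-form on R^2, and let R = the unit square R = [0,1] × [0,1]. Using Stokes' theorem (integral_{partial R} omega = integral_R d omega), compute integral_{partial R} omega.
integral_(partial R) omega = -1/2

Stokes: integral_partial_R omega = integral_R d omega with d omega = (∂Q/∂x - ∂P/∂y) dx ∧ dy.
  ∂Q/∂x = 2*y
  ∂P/∂y = 3*x
  integrand = ∂Q/∂x - ∂P/∂y = -3*x + 2*y.
Integrating over R: integral_0^1 integral_0^1 (-3*x + 2*y) dx dy = -1/2.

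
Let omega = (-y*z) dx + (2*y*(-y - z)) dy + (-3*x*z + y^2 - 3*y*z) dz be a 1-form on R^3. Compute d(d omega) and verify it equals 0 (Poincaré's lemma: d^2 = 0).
d(d omega) = 0

Step 1: d omega = sum_{i<j} (∂f_j/∂x_i - ∂f_i/∂x_j) dx_i ∧ dx_j:
  coeff of dx ∧ dy: z
  coeff of dx ∧ dz: y - 3*z
  coeff of dy ∧ dz: 4*y - 3*z
Step 2: Apply d again to each 2-form coefficient. The only possible 3-form in R^3 is dx ∧ dy ∧ dz, with coefficient
  ∂(coeff of dy∧dz)/∂x - ∂(coeff of dx∧dz)/∂y + ∂(coeff of dx∧dy)/∂z
  = ∂/∂x (4*y - 3*z) - ∂/∂y (y - 3*z) + ∂/∂z (z).
Each of these terms simplifies to sums of mixed partials that cancel in pairs. The result is 0 (by equality of mixed partials for smooth functions — Schwarz / Clairaut).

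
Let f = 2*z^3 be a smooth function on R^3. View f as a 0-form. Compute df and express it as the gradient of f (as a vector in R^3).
df = (0) dx + (0) dy + (6*z^2) dz; grad f = (0, 0, 6*z^2)

For a 0-form f, d f = (∂f/∂x) dx + (∂f/∂y) dy + (∂f/∂z) dz. The components of the vector representation are exactly the entries of grad f in Cartesian coordinates:
  ∂f/∂x = 0
  ∂f/∂y = 0
  ∂f/∂z = 6*z^2.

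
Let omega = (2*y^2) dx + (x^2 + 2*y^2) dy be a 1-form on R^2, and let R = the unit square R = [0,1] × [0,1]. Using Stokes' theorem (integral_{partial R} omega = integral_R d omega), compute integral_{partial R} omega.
integral_(partial R) omega = -1

Stokes: integral_partial_R omega = integral_R d omega with d omega = (∂Q/∂x - ∂P/∂y) dx ∧ dy.
  ∂Q/∂x = 2*x
  ∂P/∂y = 4*y
  integrand = ∂Q/∂x - ∂P/∂y = 2*x - 4*y.
Integrating over R: integral_0^1 integral_0^1 (2*x - 4*y) dx dy = -1.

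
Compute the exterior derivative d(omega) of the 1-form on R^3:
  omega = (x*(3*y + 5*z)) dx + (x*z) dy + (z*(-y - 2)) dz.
d(omega) = (-3*x + z) dx ∧ dy + (-5*x) dx ∧ dz + (-x - z) dy ∧ dz

For a 1-form omega = sum_i f_i dx_i, the exterior derivative is
  d(omega) = sum_{i < j} (∂f_j/∂x_i - ∂f_i/∂x_j) dx_i ∧ dx_j.
  coefficient of dx ∧ dy: ∂f_2/∂x - ∂f_1/∂y = ∂(x*z)/∂x - ∂(x*(3*y + 5*z))/∂y = -3*x + z
  coefficient of dx ∧ dz: ∂f_3/∂x - ∂f_1/∂z = ∂(z*(-y - 2))/∂x - ∂(x*(3*y + 5*z))/∂z = -5*x
  coefficient of dy ∧ dz: ∂f_3/∂y - ∂f_2/∂z = ∂(z*(-y - 2))/∂y - ∂(x*z)/∂z = -x - z
Assembling: d(omega) = (-3*x + z) dx ∧ dy + (-5*x) dx ∧ dz + (-x - z) dy ∧ dz.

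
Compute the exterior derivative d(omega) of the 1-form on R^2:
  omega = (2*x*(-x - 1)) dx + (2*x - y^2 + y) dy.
d(omega) = (2) dx ∧ dy

For a 1-form omega = sum_i f_i dx_i, the exterior derivative is
  d(omega) = sum_{i < j} (∂f_j/∂x_i - ∂f_i/∂x_j) dx_i ∧ dx_j.
  coefficient of dx ∧ dy: ∂f_2/∂x - ∂f_1/∂y = ∂(2*x - y^2 + y)/∂x - ∂(2*x*(-x - 1))/∂y = 2
Assembling: d(omega) = (2) dx ∧ dy.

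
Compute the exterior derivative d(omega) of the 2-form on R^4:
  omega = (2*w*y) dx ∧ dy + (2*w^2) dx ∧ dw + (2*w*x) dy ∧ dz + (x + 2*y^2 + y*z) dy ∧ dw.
d(omega) = (2*y + 1) dx ∧ dy ∧ dw + (2*w) dx ∧ dy ∧ dz + (2*x - y) dy ∧ dz ∧ dw

For a 2-form omega = sum_{i<j} g_{ij} dx_i ∧ dx_j, the exterior derivative is
  d(omega) = sum_{i<j} d(g_{ij}) ∧ dx_i ∧ dx_j = sum_{i<j, k} (∂g_{ij}/∂x_k) dx_k ∧ dx_i ∧ dx_j.
Expand each term, using dx_k ∧ dx_i ∧ dx_j = sgn(permutation) dx_{(a)} ∧ dx_{(b)} ∧ dx_{(c)} with (a < b < c) sorted:
  d(2*w*y) includes (∂/∂w)(2*w*y) dw = (2*y) dw, which multiplied by dx ∧ dy gives (2*y) dx ∧ dy ∧ dw
  d(2*w*x) includes (∂/∂x)(2*w*x) dx = (2*w) dx, which multiplied by dy ∧ dz gives (2*w) dx ∧ dy ∧ dz
  d(2*w*x) includes (∂/∂w)(2*w*x) dw = (2*x) dw, which multiplied by dy ∧ dz gives (2*x) dy ∧ dz ∧ dw
  d(x + 2*y^2 + y*z) includes (∂/∂x)(x + 2*y^2 + y*z) dx = (1) dx, which multiplied by dy ∧ dw gives (1) dx ∧ dy ∧ dw
  d(x + 2*y^2 + y*z) includes (∂/∂z)(x + 2*y^2 + y*z) dz = (y) dz, which multiplied by dy ∧ dw gives (-y) dy ∧ dz ∧ dw
Collecting like 3-forms: d(omega) = (2*y + 1) dx ∧ dy ∧ dw + (2*w) dx ∧ dy ∧ dz + (2*x - y) dy ∧ dz ∧ dw.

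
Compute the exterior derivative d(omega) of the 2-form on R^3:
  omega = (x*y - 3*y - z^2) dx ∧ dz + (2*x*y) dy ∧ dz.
d(omega) = (-x + 2*y + 3) dx ∧ dy ∧ dz

For a 2-form omega = sum_{i<j} g_{ij} dx_i ∧ dx_j, the exterior derivative is
  d(omega) = sum_{i<j} d(g_{ij}) ∧ dx_i ∧ dx_j = sum_{i<j, k} (∂g_{ij}/∂x_k) dx_k ∧ dx_i ∧ dx_j.
Expand each term, using dx_k ∧ dx_i ∧ dx_j = sgn(permutation) dx_{(a)} ∧ dx_{(b)} ∧ dx_{(c)} with (a < b < c) sorted:
  d(x*y - 3*y - z^2) includes (∂/∂y)(x*y - 3*y - z^2) dy = (x - 3) dy, which multiplied by dx ∧ dz gives (3 - x) dx ∧ dy ∧ dz
  d(2*x*y) includes (∂/∂x)(2*x*y) dx = (2*y) dx, which multiplied by dy ∧ dz gives (2*y) dx ∧ dy ∧ dz
Collecting like 3-forms: d(omega) = (-x + 2*y + 3) dx ∧ dy ∧ dz.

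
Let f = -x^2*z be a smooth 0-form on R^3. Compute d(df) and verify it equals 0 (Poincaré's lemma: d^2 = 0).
d(df) = 0

Step 1: df = sum_i (∂f/∂x_i) dx_i = (-2*x*z) dx + (0) dy + (-x^2) dz.
Step 2: Apply d again. Using the 1-form formula, the coefficient of dx ∧ dy in d(df) is ∂^2 f/∂x ∂y - ∂^2 f/∂y ∂x = (0) - (0) = 0 (equality of mixed partials for smooth f).
Similarly for dx ∧ dz and dy ∧ dz — all coefficients vanish. So d(df) = 0.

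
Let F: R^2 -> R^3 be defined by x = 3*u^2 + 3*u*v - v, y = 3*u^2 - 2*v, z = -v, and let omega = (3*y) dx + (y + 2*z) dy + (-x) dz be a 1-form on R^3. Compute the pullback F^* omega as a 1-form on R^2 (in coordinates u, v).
F^* omega = (72*u^3 + 27*u^2*v - 60*u*v - 18*v^2) du + (27*u^3 - 12*u^2 - 15*u*v + 13*v) dv

Using F^*(f dg) = (f ∘ F) d(g ∘ F), substitute each coordinate x_i by F_i(u, v) in f_i, and replace dx_i by d F_i = (∂F_i/∂u) du + (∂F_i/∂v) dv.
  For the x component: f_1(F) = 9*u^2 - 6*v; d F_1 = (6*u + 3*v) du + (3*u - 1) dv
  For the y component: f_2(F) = 3*u^2 - 4*v; d F_2 = (6*u) du + (-2) dv
  For the z component: f_3(F) = -3*u^2 - 3*u*v + v; d F_3 = (0) du + (-1) dv
Combining and collecting du, dv coefficients:
  coeff of du: 72*u^3 + 27*u^2*v - 60*u*v - 18*v^2
  coeff of dv: 27*u^3 - 12*u^2 - 15*u*v + 13*v
F^* omega = (72*u^3 + 27*u^2*v - 60*u*v - 18*v^2) du + (27*u^3 - 12*u^2 - 15*u*v + 13*v) dv.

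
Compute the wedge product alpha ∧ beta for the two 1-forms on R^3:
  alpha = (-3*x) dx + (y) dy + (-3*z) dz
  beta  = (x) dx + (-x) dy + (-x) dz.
alpha ∧ beta = (x*(3*x - y)) dx ∧ dy + (3*x*(x + z)) dx ∧ dz + (-x*(y + 3*z)) dy ∧ dz

Distribute the wedge, using dx_i ∧ dx_j = -dx_j ∧ dx_i and dx_i ∧ dx_i = 0. For each pair (i, j) with i < j, the coefficient of dx_i ∧ dx_j in alpha ∧ beta is (alpha_i * beta_j - alpha_j * beta_i). Collecting: alpha ∧ beta = (x*(3*x - y)) dx ∧ dy + (3*x*(x + z)) dx ∧ dz + (-x*(y + 3*z)) dy ∧ dz.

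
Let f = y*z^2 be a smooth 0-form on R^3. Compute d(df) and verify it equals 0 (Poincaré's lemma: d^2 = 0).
d(df) = 0

Step 1: df = sum_i (∂f/∂x_i) dx_i = (0) dx + (z^2) dy + (2*y*z) dz.
Step 2: Apply d again. Using the 1-form formula, the coefficient of dx ∧ dy in d(df) is ∂^2 f/∂x ∂y - ∂^2 f/∂y ∂x = (0) - (0) = 0 (equality of mixed partials for smooth f).
Similarly for dx ∧ dz and dy ∧ dz — all coefficients vanish. So d(df) = 0.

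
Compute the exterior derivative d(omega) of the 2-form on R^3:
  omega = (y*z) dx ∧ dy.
d(omega) = (y) dx ∧ dy ∧ dz

For a 2-form omega = sum_{i<j} g_{ij} dx_i ∧ dx_j, the exterior derivative is
  d(omega) = sum_{i<j} d(g_{ij}) ∧ dx_i ∧ dx_j = sum_{i<j, k} (∂g_{ij}/∂x_k) dx_k ∧ dx_i ∧ dx_j.
Expand each term, using dx_k ∧ dx_i ∧ dx_j = sgn(permutation) dx_{(a)} ∧ dx_{(b)} ∧ dx_{(c)} with (a < b < c) sorted:
  d(y*z) includes (∂/∂z)(y*z) dz = (y) dz, which multiplied by dx ∧ dy gives (y) dx ∧ dy ∧ dz
Collecting like 3-forms: d(omega) = (y) dx ∧ dy ∧ dz.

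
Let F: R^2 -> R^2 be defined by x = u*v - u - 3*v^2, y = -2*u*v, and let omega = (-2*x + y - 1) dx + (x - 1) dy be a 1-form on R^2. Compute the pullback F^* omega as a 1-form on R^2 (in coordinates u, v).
F^* omega = (-6*u*v^2 + 8*u*v - 2*u + 12*v^3 - 6*v^2 + v + 1) du + (-6*u^2*v + 4*u^2 + 36*u*v^2 - 12*u*v + u - 36*v^3 + 6*v) dv

Using F^*(f dg) = (f ∘ F) d(g ∘ F), substitute each coordinate x_i by F_i(u, v) in f_i, and replace dx_i by d F_i = (∂F_i/∂u) du + (∂F_i/∂v) dv.
  For the x component: f_1(F) = -4*u*v + 2*u + 6*v^2 - 1; d F_1 = (v - 1) du + (u - 6*v) dv
  For the y component: f_2(F) = u*v - u - 3*v^2 - 1; d F_2 = (-2*v) du + (-2*u) dv
Combining and collecting du, dv coefficients:
  coeff of du: -6*u*v^2 + 8*u*v - 2*u + 12*v^3 - 6*v^2 + v + 1
  coeff of dv: -6*u^2*v + 4*u^2 + 36*u*v^2 - 12*u*v + u - 36*v^3 + 6*v
F^* omega = (-6*u*v^2 + 8*u*v - 2*u + 12*v^3 - 6*v^2 + v + 1) du + (-6*u^2*v + 4*u^2 + 36*u*v^2 - 12*u*v + u - 36*v^3 + 6*v) dv.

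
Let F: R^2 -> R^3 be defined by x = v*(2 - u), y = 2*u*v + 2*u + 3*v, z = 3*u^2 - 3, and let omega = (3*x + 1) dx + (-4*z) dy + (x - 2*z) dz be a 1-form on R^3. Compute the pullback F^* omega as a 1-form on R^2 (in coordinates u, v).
F^* omega = (-36*u^3 - 30*u^2*v - 24*u^2 + 3*u*v^2 + 12*u*v + 36*u - 6*v^2 + 23*v + 24) du + (-24*u^3 + 3*u^2*v - 36*u^2 - 12*u*v + 23*u + 12*v + 38) dv

Using F^*(f dg) = (f ∘ F) d(g ∘ F), substitute each coordinate x_i by F_i(u, v) in f_i, and replace dx_i by d F_i = (∂F_i/∂u) du + (∂F_i/∂v) dv.
  For the x component: f_1(F) = -3*u*v + 6*v + 1; d F_1 = (-v) du + (2 - u) dv
  For the y component: f_2(F) = 12 - 12*u^2; d F_2 = (2*v + 2) du + (2*u + 3) dv
  For the z component: f_3(F) = -6*u^2 - u*v + 2*v + 6; d F_3 = (6*u) du + (0) dv
Combining and collecting du, dv coefficients:
  coeff of du: -36*u^3 - 30*u^2*v - 24*u^2 + 3*u*v^2 + 12*u*v + 36*u - 6*v^2 + 23*v + 24
  coeff of dv: -24*u^3 + 3*u^2*v - 36*u^2 - 12*u*v + 23*u + 12*v + 38
F^* omega = (-36*u^3 - 30*u^2*v - 24*u^2 + 3*u*v^2 + 12*u*v + 36*u - 6*v^2 + 23*v + 24) du + (-24*u^3 + 3*u^2*v - 36*u^2 - 12*u*v + 23*u + 12*v + 38) dv.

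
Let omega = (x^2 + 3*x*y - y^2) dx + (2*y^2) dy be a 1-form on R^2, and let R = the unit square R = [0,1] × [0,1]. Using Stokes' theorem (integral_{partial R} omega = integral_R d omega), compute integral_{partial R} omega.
integral_(partial R) omega = -1/2

Stokes: integral_partial_R omega = integral_R d omega with d omega = (∂Q/∂x - ∂P/∂y) dx ∧ dy.
  ∂Q/∂x = 0
  ∂P/∂y = 3*x - 2*y
  integrand = ∂Q/∂x - ∂P/∂y = -3*x + 2*y.
Integrating over R: integral_0^1 integral_0^1 (-3*x + 2*y) dx dy = -1/2.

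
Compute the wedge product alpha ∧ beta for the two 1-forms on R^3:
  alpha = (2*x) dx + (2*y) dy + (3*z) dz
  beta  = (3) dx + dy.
alpha ∧ beta = (2*x - 6*y) dx ∧ dy + (-9*z) dx ∧ dz + (-3*z) dy ∧ dz

Distribute the wedge, using dx_i ∧ dx_j = -dx_j ∧ dx_i and dx_i ∧ dx_i = 0. For each pair (i, j) with i < j, the coefficient of dx_i ∧ dx_j in alpha ∧ beta is (alpha_i * beta_j - alpha_j * beta_i). Collecting: alpha ∧ beta = (2*x - 6*y) dx ∧ dy + (-9*z) dx ∧ dz + (-3*z) dy ∧ dz.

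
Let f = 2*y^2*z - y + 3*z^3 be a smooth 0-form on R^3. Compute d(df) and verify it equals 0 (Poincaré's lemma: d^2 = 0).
d(df) = 0

Step 1: df = sum_i (∂f/∂x_i) dx_i = (0) dx + (4*y*z - 1) dy + (2*y^2 + 9*z^2) dz.
Step 2: Apply d again. Using the 1-form formula, the coefficient of dx ∧ dy in d(df) is ∂^2 f/∂x ∂y - ∂^2 f/∂y ∂x = (0) - (0) = 0 (equality of mixed partials for smooth f).
Similarly for dx ∧ dz and dy ∧ dz — all coefficients vanish. So d(df) = 0.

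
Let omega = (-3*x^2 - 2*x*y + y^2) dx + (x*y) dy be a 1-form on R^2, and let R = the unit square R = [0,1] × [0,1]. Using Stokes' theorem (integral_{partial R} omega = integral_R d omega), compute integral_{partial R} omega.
integral_(partial R) omega = 1/2

Stokes: integral_partial_R omega = integral_R d omega with d omega = (∂Q/∂x - ∂P/∂y) dx ∧ dy.
  ∂Q/∂x = y
  ∂P/∂y = -2*x + 2*y
  integrand = ∂Q/∂x - ∂P/∂y = 2*x - y.
Integrating over R: integral_0^1 integral_0^1 (2*x - y) dx dy = 1/2.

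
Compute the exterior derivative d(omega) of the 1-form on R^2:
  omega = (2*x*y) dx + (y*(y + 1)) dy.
d(omega) = (-2*x) dx ∧ dy

For a 1-form omega = sum_i f_i dx_i, the exterior derivative is
  d(omega) = sum_{i < j} (∂f_j/∂x_i - ∂f_i/∂x_j) dx_i ∧ dx_j.
  coefficient of dx ∧ dy: ∂f_2/∂x - ∂f_1/∂y = ∂(y*(y + 1))/∂x - ∂(2*x*y)/∂y = -2*x
Assembling: d(omega) = (-2*x) dx ∧ dy.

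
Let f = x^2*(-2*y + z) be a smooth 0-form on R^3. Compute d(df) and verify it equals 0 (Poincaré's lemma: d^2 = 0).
d(df) = 0

Step 1: df = sum_i (∂f/∂x_i) dx_i = (2*x*(-2*y + z)) dx + (-2*x^2) dy + (x^2) dz.
Step 2: Apply d again. Using the 1-form formula, the coefficient of dx ∧ dy in d(df) is ∂^2 f/∂x ∂y - ∂^2 f/∂y ∂x = (-4*x) - (-4*x) = 0 (equality of mixed partials for smooth f).
Similarly for dx ∧ dz and dy ∧ dz — all coefficients vanish. So d(df) = 0.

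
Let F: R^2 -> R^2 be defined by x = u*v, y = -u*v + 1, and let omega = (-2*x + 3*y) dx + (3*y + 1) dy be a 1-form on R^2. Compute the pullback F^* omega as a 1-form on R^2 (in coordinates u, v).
F^* omega = (v*(-2*u*v - 1)) du + (u*(-2*u*v - 1)) dv

Using F^*(f dg) = (f ∘ F) d(g ∘ F), substitute each coordinate x_i by F_i(u, v) in f_i, and replace dx_i by d F_i = (∂F_i/∂u) du + (∂F_i/∂v) dv.
  For the x component: f_1(F) = -5*u*v + 3; d F_1 = (v) du + (u) dv
  For the y component: f_2(F) = -3*u*v + 4; d F_2 = (-v) du + (-u) dv
Combining and collecting du, dv coefficients:
  coeff of du: v*(-2*u*v - 1)
  coeff of dv: u*(-2*u*v - 1)
F^* omega = (v*(-2*u*v - 1)) du + (u*(-2*u*v - 1)) dv.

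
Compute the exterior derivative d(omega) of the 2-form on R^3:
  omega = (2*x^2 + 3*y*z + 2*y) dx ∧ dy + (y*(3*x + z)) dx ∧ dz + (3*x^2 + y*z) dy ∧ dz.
d(omega) = (3*x + 3*y - z) dx ∧ dy ∧ dz

For a 2-form omega = sum_{i<j} g_{ij} dx_i ∧ dx_j, the exterior derivative is
  d(omega) = sum_{i<j} d(g_{ij}) ∧ dx_i ∧ dx_j = sum_{i<j, k} (∂g_{ij}/∂x_k) dx_k ∧ dx_i ∧ dx_j.
Expand each term, using dx_k ∧ dx_i ∧ dx_j = sgn(permutation) dx_{(a)} ∧ dx_{(b)} ∧ dx_{(c)} with (a < b < c) sorted:
  d(2*x^2 + 3*y*z + 2*y) includes (∂/∂z)(2*x^2 + 3*y*z + 2*y) dz = (3*y) dz, which multiplied by dx ∧ dy gives (3*y) dx ∧ dy ∧ dz
  d(y*(3*x + z)) includes (∂/∂y)(y*(3*x + z)) dy = (3*x + z) dy, which multiplied by dx ∧ dz gives (-3*x - z) dx ∧ dy ∧ dz
  d(3*x^2 + y*z) includes (∂/∂x)(3*x^2 + y*z) dx = (6*x) dx, which multiplied by dy ∧ dz gives (6*x) dx ∧ dy ∧ dz
Collecting like 3-forms: d(omega) = (3*x + 3*y - z) dx ∧ dy ∧ dz.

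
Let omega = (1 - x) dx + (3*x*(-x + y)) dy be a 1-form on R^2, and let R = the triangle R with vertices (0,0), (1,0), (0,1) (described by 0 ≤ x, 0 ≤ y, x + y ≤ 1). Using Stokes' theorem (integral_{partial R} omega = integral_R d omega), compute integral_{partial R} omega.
integral_(partial R) omega = -1/2

Stokes: integral_partial_R omega = integral_R d omega with d omega = (∂Q/∂x - ∂P/∂y) dx ∧ dy.
  ∂Q/∂x = -6*x + 3*y
  ∂P/∂y = 0
  integrand = ∂Q/∂x - ∂P/∂y = -6*x + 3*y.
Integrating over R: integral_0^1 integral_0^{1-x} (-6*x + 3*y) dy dx = -1/2.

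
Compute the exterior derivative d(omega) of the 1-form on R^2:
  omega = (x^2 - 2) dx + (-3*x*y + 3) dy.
d(omega) = (-3*y) dx ∧ dy

For a 1-form omega = sum_i f_i dx_i, the exterior derivative is
  d(omega) = sum_{i < j} (∂f_j/∂x_i - ∂f_i/∂x_j) dx_i ∧ dx_j.
  coefficient of dx ∧ dy: ∂f_2/∂x - ∂f_1/∂y = ∂(-3*x*y + 3)/∂x - ∂(x^2 - 2)/∂y = -3*y
Assembling: d(omega) = (-3*y) dx ∧ dy.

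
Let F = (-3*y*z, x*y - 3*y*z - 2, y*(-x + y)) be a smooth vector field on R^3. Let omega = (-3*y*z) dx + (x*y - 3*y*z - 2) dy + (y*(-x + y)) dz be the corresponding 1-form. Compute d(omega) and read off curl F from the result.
d(omega) = (-x + 5*y) dy ∧ dz + (-2*y) dz ∧ dx + (y + 3*z) dx ∧ dy; curl F = (-x + 5*y, -2*y, y + 3*z)

d omega = sum_{i<j} (∂f_j/∂x_i - ∂f_i/∂x_j) dx_i ∧ dx_j. Under the identification (dy ∧ dz, dz ∧ dx, dx ∧ dy) ↔ (e_x, e_y, e_z), the coefficients are exactly the components of curl F. Compute:
  ∂R/∂y - ∂Q/∂z = (-x + 2*y) - (-3*y) = -x + 5*y
  ∂P/∂z - ∂R/∂x = (-3*y) - (-y) = -2*y
  ∂Q/∂x - ∂P/∂y = (y) - (-3*z) = y + 3*z.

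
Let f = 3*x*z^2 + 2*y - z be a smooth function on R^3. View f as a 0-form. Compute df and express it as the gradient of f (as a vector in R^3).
df = (3*z^2) dx + (2) dy + (6*x*z - 1) dz; grad f = (3*z^2, 2, 6*x*z - 1)

For a 0-form f, d f = (∂f/∂x) dx + (∂f/∂y) dy + (∂f/∂z) dz. The components of the vector representation are exactly the entries of grad f in Cartesian coordinates:
  ∂f/∂x = 3*z^2
  ∂f/∂y = 2
  ∂f/∂z = 6*x*z - 1.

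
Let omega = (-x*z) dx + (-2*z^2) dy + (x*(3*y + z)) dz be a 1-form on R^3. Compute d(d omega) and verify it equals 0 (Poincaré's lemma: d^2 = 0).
d(d omega) = 0

Step 1: d omega = sum_{i<j} (∂f_j/∂x_i - ∂f_i/∂x_j) dx_i ∧ dx_j:
  coeff of dx ∧ dy: 0
  coeff of dx ∧ dz: x + 3*y + z
  coeff of dy ∧ dz: 3*x + 4*z
Step 2: Apply d again to each 2-form coefficient. The only possible 3-form in R^3 is dx ∧ dy ∧ dz, with coefficient
  ∂(coeff of dy∧dz)/∂x - ∂(coeff of dx∧dz)/∂y + ∂(coeff of dx∧dy)/∂z
  = ∂/∂x (3*x + 4*z) - ∂/∂y (x + 3*y + z) + ∂/∂z (0).
Each of these terms simplifies to sums of mixed partials that cancel in pairs. The result is 0 (by equality of mixed partials for smooth functions — Schwarz / Clairaut).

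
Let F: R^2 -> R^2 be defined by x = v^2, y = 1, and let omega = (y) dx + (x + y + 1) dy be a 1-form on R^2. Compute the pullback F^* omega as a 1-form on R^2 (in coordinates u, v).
F^* omega = (2*v) dv

Using F^*(f dg) = (f ∘ F) d(g ∘ F), substitute each coordinate x_i by F_i(u, v) in f_i, and replace dx_i by d F_i = (∂F_i/∂u) du + (∂F_i/∂v) dv.
  For the x component: f_1(F) = 1; d F_1 = (0) du + (2*v) dv
  For the y component: f_2(F) = v^2 + 2; d F_2 = (0) du + (0) dv
Combining and collecting du, dv coefficients:
  coeff of du: 0
  coeff of dv: 2*v
F^* omega = (2*v) dv.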